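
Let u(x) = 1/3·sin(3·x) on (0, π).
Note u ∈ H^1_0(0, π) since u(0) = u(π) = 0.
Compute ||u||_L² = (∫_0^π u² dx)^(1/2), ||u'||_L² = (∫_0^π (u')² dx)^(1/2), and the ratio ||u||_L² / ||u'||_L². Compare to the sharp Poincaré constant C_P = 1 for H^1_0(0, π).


||u||_L² / ||u'||_L² = 1/3 < C_P = 1.

u(x) = 1/3·sin(3·x), so u'(x) = cos(3*x).
Writing u(x) = A·sin(kπx/L) with A = 1/3 and k = 3, use ∫_0^L sin²(kπx/L) dx = L/2 and ∫_0^L cos²(kπx/L) dx = L/2.
u² = 1/9·sin²(3·x) and (u')² = 1·cos²(3·x), and each of sin², cos² integrates to L/2 = π/2 over (0, π).
∫_0^π u² dx = π/18, so ||u||_L² = sqrt(2)*sqrt(π)/6.
∫_0^π (u')² dx = π/2, so ||u'||_L² = sqrt(2)*sqrt(π)/2.
Ratio ||u||_L² / ||u'||_L² = 1/3.
Sharp Poincaré constant on H^1_0(0, π) is C_P = L/π = 1, achieved by sin(x).
This is the k = 3 harmonic; the ratio L/(kπ) is strictly less than C_P = L/π, consistent with the sharp inequality ||u||_L² ≤ C_P ||u'||_L².


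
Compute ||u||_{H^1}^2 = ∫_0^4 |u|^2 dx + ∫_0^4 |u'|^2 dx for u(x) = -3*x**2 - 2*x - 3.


||u||_{H^1}^2 = 62828/15

The H^1 norm (squared) on an interval (0, L) is
  ||u||_{H^1}^2 = ∫_0^L u(x)^2 dx + ∫_0^L u'(x)^2 dx.
Compute u'(x) = -6*x - 2.
Then u(x)^2 = 9*x**4 + 12*x**3 + 22*x**2 + 12*x + 9 and u'(x)^2 = 36*x**2 + 24*x + 4.
Integrate each monomial from 0 to 4 using ∫_0^4 c·x^n dx = c·4^(n+1)/(n+1):
  ∫_0^4 u(x)^2 dx = ∫_0^4 (9*x^4 + 12*x^3 + 22*x^2 + 12*x + 9) dx. Term by term:
    ∫_0^4 9*x^4 dx = 9216/5;  ∫_0^4 12*x^3 dx = 768;  ∫_0^4 22*x^2 dx = 1408/3;
    ∫_0^4 12*x dx = 96;  ∫_0^4 9 dx = 36.
  Sum: 9216/5 + 768 + 1408/3 + 96 + 36 = 48188/15.
  ∫_0^4 u'(x)^2 dx = ∫_0^4 (36*x^2 + 24*x + 4) dx. Term by term:
    ∫_0^4 36*x^2 dx = 768;  ∫_0^4 24*x dx = 192;  ∫_0^4 4 dx = 16.
  Sum: 768 + 192 + 16 = 976.
Adding: ||u||_{H^1}^2 = 48188/15 + 976 = 62828/15.


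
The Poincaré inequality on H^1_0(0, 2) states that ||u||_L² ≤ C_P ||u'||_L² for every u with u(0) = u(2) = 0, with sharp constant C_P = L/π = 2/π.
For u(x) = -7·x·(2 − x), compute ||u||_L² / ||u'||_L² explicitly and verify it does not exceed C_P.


||u||_L² / ||u'||_L² = sqrt(10)/5 < C_P = 2/π.

u(x) = -7·x·(2 − x), so u'(x) = 14*x - 14.
u(x) = -7·x·(2 − x) vanishes at x = 0 and x = 2, so u ∈ H^1_0(0, 2). Differentiate via the product rule and integrate the resulting polynomials term by term.
  ∫_0^2 u² dx = ∫_0^2 (49*x^4 - 196*x^3 + 196*x^2) dx. Term by term:
    ∫_0^2 49*x^4 dx = 1568/5;  ∫_0^2 -196*x^3 dx = -784;  ∫_0^2 196*x^2 dx = 1568/3.
  Sum: 1568/5 − 784 + 1568/3 = 784/15.
  ∫_0^2 (u')² dx = ∫_0^2 (196*x^2 - 392*x + 196) dx. Term by term:
    ∫_0^2 196*x^2 dx = 1568/3;  ∫_0^2 -392*x dx = -784;  ∫_0^2 196 dx = 392.
  Sum: 1568/3 − 784 + 392 = 392/3.
∫_0^2 u² dx = 784/15, so ||u||_L² = 28*sqrt(15)/15.
∫_0^2 (u')² dx = 392/3, so ||u'||_L² = 14*sqrt(6)/3.
Ratio ||u||_L² / ||u'||_L² = sqrt(10)/5.
Sharp Poincaré constant on H^1_0(0, 2) is C_P = L/π = 2/π, achieved by sin(π/2·x).
A polynomial bump cannot attain the sharp Poincaré constant (only the first sine eigenfunction does), so the ratio is strictly less than C_P, consistent with ||u||_L² ≤ C_P ||u'||_L².


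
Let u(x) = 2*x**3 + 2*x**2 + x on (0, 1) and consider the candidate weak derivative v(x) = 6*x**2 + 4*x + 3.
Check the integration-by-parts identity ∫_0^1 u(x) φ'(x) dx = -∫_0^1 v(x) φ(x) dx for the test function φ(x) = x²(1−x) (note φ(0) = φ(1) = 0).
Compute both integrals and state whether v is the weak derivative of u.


LHS = -29/60, RHS = -13/20. No, v is not the weak derivative of u.

u(x) = 2*x**3 + 2*x**2 + x, classical derivative u'(x) = 6*x**2 + 4*x + 1.
φ(x) = x²(1−x), so φ'(x) = x*(2 - 3*x).
Note φ(0) = φ(1) = 0, so the boundary term u·φ vanishes.
LHS = ∫_0^1 u(x) φ'(x) dx = ∫_0^1 (-6*x^5 - 2*x^4 + x^3 + 2*x^2) dx. Term by term:
  ∫_0^1 -6*x^5 dx = -1;  ∫_0^1 -2*x^4 dx = -2/5;  ∫_0^1 x^3 dx = 1/4;
  ∫_0^1 2*x^2 dx = 2/3.
Sum: -1 − 2/5 + 1/4 + 2/3 = -29/60.
So LHS = -29/60.
∫_0^1 v(x) φ(x) dx = ∫_0^1 (-6*x^5 + 2*x^4 + x^3 + 3*x^2) dx. Term by term:
  ∫_0^1 -6*x^5 dx = -1;  ∫_0^1 2*x^4 dx = 2/5;  ∫_0^1 x^3 dx = 1/4;
  ∫_0^1 3*x^2 dx = 1.
Sum: -1 + 2/5 + 1/4 + 1 = 13/20.
So RHS = -∫_0^1 v(x) φ(x) dx = -13/20.
LHS − RHS = 1/6 ≠ 0, so the identity fails.
(For a valid weak derivative the identity must hold for EVERY test function, in particular this one. The failure shows v is NOT the weak derivative of u.)
Correct weak derivative would be u'(x) = 6*x**2 + 4*x + 1.


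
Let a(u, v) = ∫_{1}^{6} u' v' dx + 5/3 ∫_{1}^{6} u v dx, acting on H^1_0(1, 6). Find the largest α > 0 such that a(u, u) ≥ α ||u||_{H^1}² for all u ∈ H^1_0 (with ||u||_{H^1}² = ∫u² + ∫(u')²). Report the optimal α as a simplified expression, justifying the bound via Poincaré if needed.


α = 1

Coercivity of a(·,·) on H^1_0(1, 6) means a(u, u) ≥ α ||u||_{H^1}² for every u ∈ H^1_0.
The interval has length L = 5, and Poincaré/coercivity depend only on L. Here a(u, u) = ∫(u')² + (5/3)·∫u².
Here c = 5/3 ≥ 1, so a(u,u) = ∫(u')² + c∫u² ≥ ∫(u')² + ∫u² = ||u||_{H^1}², i.e. α = 1 works. No larger α is possible: a(u,u) ≥ α||u||_{H^1}² means (1−α)∫(u')² ≥ (α−c)∫u², and for the modes u_n = sin(nπ(x−x₀)/L) (x₀ the left endpoint) one has ∫u_n²/∫(u_n')² = (L/(nπ))² → 0, so a(u_n,u_n)/||u_n||_{H^1}² → 1. Hence the optimal constant is α = 1.
Therefore α = 1.


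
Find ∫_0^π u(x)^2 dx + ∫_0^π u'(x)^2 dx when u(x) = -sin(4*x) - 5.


||u||_{H^1(0,π)}^2 = 67*π/2

u'(x) = -4*cos(4*x).
Expand u² and (u')² and integrate term by term on (0, π), using: for integers n ≥ 1, ∫_0^π sin²(nx) dx = ∫_0^π cos²(nx) dx = π/2; for n ≠ n', ∫_0^π sin(nx)sin(n'x) dx = ∫_0^π cos(nx)cos(n'x) dx = 0; and by product-to-sum, ∫_0^π sin(nx)cos(n'x) dx = ½∫_0^π [sin((n+n')x) + sin((n−n')x)] dx, which is 0 when n+n' is even and 2n/(n²−n'²) when n+n' is odd (it need not vanish on (0, π)). For the constant mode: ∫_0^π 1 dx = π, ∫_0^π cos(nx) dx = 0, ∫_0^π sin(nx) dx = (1−(−1)^n)/n.
  u² squared terms: (-5)²·∫1 dx = 25·π = 25*π;  (-1)²·∫sin(4x)² dx = 1·π/2 = π/2.
  u² cross terms: 2·(-5)·(-1)·∫1·sin(4x) dx = 10·(0) = 0.
  So ∫_0^π u² dx = 25*π + π/2 + 0 = 51*π/2.
  (u')² squared terms: (-4)²·∫cos(4x)² dx = 16·π/2 = 8*π.
  So ∫_0^π (u')² dx = 8*π.
||u||_{H^1}^2 = (51*π/2) + (8*π) = 67*π/2.


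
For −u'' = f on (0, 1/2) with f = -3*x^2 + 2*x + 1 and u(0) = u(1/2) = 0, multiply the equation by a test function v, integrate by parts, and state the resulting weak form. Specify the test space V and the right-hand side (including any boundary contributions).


V = H^1_0(0, 1/2) (so v(0) = v(1/2) = 0); weak form: ∫_0^1/2 u'v' dx = ∫_0^1/2 (-3*x^2 + 2*x + 1) v dx for all v ∈ V.

Multiply both sides by a test function v and integrate from 0 to 1/2:
  ∫_0^1/2 −u''(x) v(x) dx = ∫_0^1/2 f(x) v(x) dx.
Integrate the LHS by parts once:
  ∫_0^1/2 −u'' v dx = −[u'(x) v(x)]_0^1/2 + ∫_0^1/2 u'(x) v'(x) dx.
Thus ∫_0^1/2 u'(x) v'(x) dx = ∫_0^1/2 f(x) v(x) dx + [u'(x) v(x)]_0^1/2.
Choose V so that boundary terms are either known or forced to vanish.
u is Dirichlet: u(0) = u(1/2) = 0. Let V = H^1_0(0, 1/2); then v(0) = v(1/2) = 0, and [u' v]_0^1/2 = 0.
Weak formulation: find u (satisfying any essential BC) such that ∫_0^1/2 u'(x) v'(x) dx = ∫_0^1/2 f v dx for all v ∈ V.
Substituting f(x) = -3*x^2 + 2*x + 1, the right-hand side is ∫_0^1/2 (-3*x^2 + 2*x + 1) v dx.


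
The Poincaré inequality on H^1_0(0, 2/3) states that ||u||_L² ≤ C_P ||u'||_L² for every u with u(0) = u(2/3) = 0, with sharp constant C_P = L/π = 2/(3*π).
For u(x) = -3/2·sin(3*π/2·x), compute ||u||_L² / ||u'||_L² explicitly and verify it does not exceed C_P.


||u||_L² / ||u'||_L² = 2/(3*π) = C_P.

u(x) = -3/2·sin(3*π/2·x), so u'(x) = -9*π*cos(3*π*x/2)/4.
Writing u(x) = A·sin(kπx/L) with A = -3/2 and k = 1, use ∫_0^L sin²(kπx/L) dx = L/2 and ∫_0^L cos²(kπx/L) dx = L/2.
u² = 9/4·sin²(3*π/2·x) and (u')² = 81*π^2/16·cos²(3*π/2·x), and each of sin², cos² integrates to L/2 = 1/3 over (0, 2/3).
∫_0^2/3 u² dx = 3/4, so ||u||_L² = sqrt(3)/2.
∫_0^2/3 (u')² dx = 27*π^2/16, so ||u'||_L² = 3*sqrt(3)*π/4.
Ratio ||u||_L² / ||u'||_L² = 2/(3*π).
Sharp Poincaré constant on H^1_0(0, 2/3) is C_P = L/π = 2/(3*π), achieved by sin(3*π/2·x).
This is the k = 1 eigenfunction (up to amplitude), so the ratio equals the sharp Poincaré constant exactly.


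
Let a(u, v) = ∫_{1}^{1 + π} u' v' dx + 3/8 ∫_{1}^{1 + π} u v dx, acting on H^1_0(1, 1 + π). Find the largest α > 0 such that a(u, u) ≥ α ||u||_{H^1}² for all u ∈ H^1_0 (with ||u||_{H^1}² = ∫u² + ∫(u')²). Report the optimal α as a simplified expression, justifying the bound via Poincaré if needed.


α = 11/16

Coercivity of a(·,·) on H^1_0(1, 1 + π) means a(u, u) ≥ α ||u||_{H^1}² for every u ∈ H^1_0.
The interval has length L = π, and Poincaré/coercivity depend only on L. Here a(u, u) = ∫(u')² + (3/8)·∫u².
Here 0 < c = 3/8 < 1. The condition a(u,u) ≥ α||u||_{H^1}² reads (1−α)∫(u')² ≥ (α−c)∫u². Any admissible α is ≤ 1 (rapidly oscillating u have ∫u²/∫(u')² → 0), and α = 1 would force 0 ≥ (1−c)∫u², impossible since c < 1; so 1−α > 0. By the sharp Poincaré inequality on H^1_0 of an interval of length L, ∫(u')² ≥ (π/L)²∫u² with equality for the first sine mode sin(π(x−x₀)/L) (x₀ the left endpoint), so the inequality holds for all u iff (1−α)(π/L)² ≥ α − c, i.e. α ≤ ((π/L)² + c)/((π/L)² + 1) = (1 + c(L/π)²)/(1 + (L/π)²). With (π/L)² = 1 and c = 3/8, the largest admissible constant is α = ((π/L)² + c)/((π/L)² + 1).
Simplifying, α = 11/16.


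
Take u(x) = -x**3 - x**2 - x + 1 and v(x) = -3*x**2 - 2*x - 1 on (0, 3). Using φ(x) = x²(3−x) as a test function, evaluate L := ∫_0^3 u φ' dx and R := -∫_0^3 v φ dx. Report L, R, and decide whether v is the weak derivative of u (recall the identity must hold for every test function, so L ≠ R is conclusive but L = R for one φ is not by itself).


LHS = 2079/20, RHS = 2079/20. Yes, v = u' weakly.

u(x) = -x**3 - x**2 - x + 1, classical derivative u'(x) = -3*x**2 - 2*x - 1.
φ(x) = x²(3−x), so φ'(x) = 3*x*(2 - x).
Note φ(0) = φ(3) = 0, so the boundary term u·φ vanishes.
LHS = ∫_0^3 u(x) φ'(x) dx = ∫_0^3 (3*x^5 - 3*x^4 - 3*x^3 - 9*x^2 + 6*x) dx. Term by term:
  ∫_0^3 3*x^5 dx = 729/2;  ∫_0^3 -3*x^4 dx = -729/5;  ∫_0^3 -3*x^3 dx = -243/4;
  ∫_0^3 -9*x^2 dx = -81;  ∫_0^3 6*x dx = 27.
Sum: 729/2 − 729/5 − 243/4 − 81 + 27 = 2079/20.
So LHS = 2079/20.
∫_0^3 v(x) φ(x) dx = ∫_0^3 (3*x^5 - 7*x^4 - 5*x^3 - 3*x^2) dx. Term by term:
  ∫_0^3 3*x^5 dx = 729/2;  ∫_0^3 -7*x^4 dx = -1701/5;  ∫_0^3 -5*x^3 dx = -405/4;
  ∫_0^3 -3*x^2 dx = -27.
Sum: 729/2 − 1701/5 − 405/4 − 27 = -2079/20.
So RHS = -∫_0^3 v(x) φ(x) dx = 2079/20.
LHS = RHS, so the identity holds for this test φ.
Moreover u is smooth here and v(x) = u'(x) = -3*x**2 - 2*x - 1 pointwise, so the identity holds for every test function. Hence v is the weak derivative of u.


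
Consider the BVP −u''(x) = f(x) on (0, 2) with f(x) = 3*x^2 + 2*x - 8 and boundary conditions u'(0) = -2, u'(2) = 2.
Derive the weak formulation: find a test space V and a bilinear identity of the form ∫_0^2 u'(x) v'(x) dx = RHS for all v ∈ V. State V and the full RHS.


V = H^1(0, 2) (v unrestricted at boundary; u is determined up to an additive constant); weak form: ∫_0^2 u'v' dx = ∫_0^2 (3*x^2 + 2*x - 8) v dx + 2·v(2) + 2·v(0) for all v ∈ V.

Multiply both sides by a test function v and integrate from 0 to 2:
  ∫_0^2 −u''(x) v(x) dx = ∫_0^2 f(x) v(x) dx.
Integrate the LHS by parts once:
  ∫_0^2 −u'' v dx = −[u'(x) v(x)]_0^2 + ∫_0^2 u'(x) v'(x) dx.
Thus ∫_0^2 u'(x) v'(x) dx = ∫_0^2 f(x) v(x) dx + [u'(x) v(x)]_0^2.
Choose V so that boundary terms are either known or forced to vanish.
u has inhomogeneous Neumann u'(0) = -2, u'(2) = 2. [u' v]_0^2 = (2)·v(2) − (-2)·v(0) = 2·v(2) + 2·v(0). Take V = H^1(0, 2); boundary term becomes part of RHS.
Weak formulation: find u (satisfying any essential BC) such that ∫_0^2 u'(x) v'(x) dx = ∫_0^2 f v dx + 2·v(2) + 2·v(0) for all v ∈ V (Neumann data are natural BCs: they enter the RHS as boundary terms).
Substituting f(x) = 3*x^2 + 2*x - 8, the right-hand side is ∫_0^2 (3*x^2 + 2*x - 8) v dx + 2·v(2) + 2·v(0).
Compatibility check (pure Neumann): taking v ≡ 1 ∈ V gives 0 = ∫_0^2 f dx + (2) − (-2), i.e. ∫_0^2 f dx must equal u'(0) − u'(2) = -4. Indeed ∫_0^2 (3*x^2 + 2*x - 8) dx = -4, so the data are compatible. The solution is then unique only up to an additive constant (fix it e.g. by requiring ∫_0^2 u dx = 0).


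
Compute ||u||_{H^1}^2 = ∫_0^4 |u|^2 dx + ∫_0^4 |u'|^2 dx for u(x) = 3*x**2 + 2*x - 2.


||u||_{H^1}^2 = 50528/15

The H^1 norm (squared) on an interval (0, L) is
  ||u||_{H^1}^2 = ∫_0^L u(x)^2 dx + ∫_0^L u'(x)^2 dx.
Compute u'(x) = 6*x + 2.
Then u(x)^2 = 9*x**4 + 12*x**3 - 8*x**2 - 8*x + 4 and u'(x)^2 = 36*x**2 + 24*x + 4.
Integrate each monomial from 0 to 4 using ∫_0^4 c·x^n dx = c·4^(n+1)/(n+1):
  ∫_0^4 u(x)^2 dx = ∫_0^4 (9*x^4 + 12*x^3 - 8*x^2 - 8*x + 4) dx. Term by term:
    ∫_0^4 9*x^4 dx = 9216/5;  ∫_0^4 12*x^3 dx = 768;  ∫_0^4 -8*x^2 dx = -512/3;
    ∫_0^4 -8*x dx = -64;  ∫_0^4 4 dx = 16.
  Sum: 9216/5 + 768 − 512/3 − 64 + 16 = 35888/15.
  ∫_0^4 u'(x)^2 dx = ∫_0^4 (36*x^2 + 24*x + 4) dx. Term by term:
    ∫_0^4 36*x^2 dx = 768;  ∫_0^4 24*x dx = 192;  ∫_0^4 4 dx = 16.
  Sum: 768 + 192 + 16 = 976.
Adding: ||u||_{H^1}^2 = 35888/15 + 976 = 50528/15.


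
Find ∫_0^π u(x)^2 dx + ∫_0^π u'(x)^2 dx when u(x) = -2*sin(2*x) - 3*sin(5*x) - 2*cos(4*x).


||u||_{H^1(0,π)}^2 = 680/3 + 161*π

u'(x) = 8*sin(4*x) - 4*cos(2*x) - 15*cos(5*x).
Expand u² and (u')² and integrate term by term on (0, π), using: for integers n ≥ 1, ∫_0^π sin²(nx) dx = ∫_0^π cos²(nx) dx = π/2; for n ≠ n', ∫_0^π sin(nx)sin(n'x) dx = ∫_0^π cos(nx)cos(n'x) dx = 0; and by product-to-sum, ∫_0^π sin(nx)cos(n'x) dx = ½∫_0^π [sin((n+n')x) + sin((n−n')x)] dx, which is 0 when n+n' is even and 2n/(n²−n'²) when n+n' is odd (it need not vanish on (0, π)).
  u² squared terms: (-3)²·∫sin(5x)² dx = 9·π/2 = 9*π/2;  (-2)²·∫cos(4x)² dx = 4·π/2 = 2*π;  (-2)²·∫sin(2x)² dx = 4·π/2 = 2*π.
  u² cross terms: 2·(-3)·(-2)·∫sin(5x)·cos(4x) dx = 12·(10/9) = 40/3;  2·(-3)·(-2)·∫sin(5x)·sin(2x) dx = 12·(0) = 0;  2·(-2)·(-2)·∫cos(4x)·sin(2x) dx = 8·(0) = 0.
  So ∫_0^π u² dx = 9*π/2 + 2*π + 2*π + 40/3 + 0 + 0 = 40/3 + 17*π/2.
  (u')² squared terms: (-15)²·∫cos(5x)² dx = 225·π/2 = 225*π/2;  (-4)²·∫cos(2x)² dx = 16·π/2 = 8*π;  (8)²·∫sin(4x)² dx = 64·π/2 = 32*π.
  (u')² cross terms: 2·(-15)·(-4)·∫cos(5x)·cos(2x) dx = 120·(0) = 0;  2·(-15)·(8)·∫cos(5x)·sin(4x) dx = -240·(-8/9) = 640/3;  2·(-4)·(8)·∫cos(2x)·sin(4x) dx = -64·(0) = 0.
  So ∫_0^π (u')² dx = 225*π/2 + 8*π + 32*π + 0 + 640/3 + 0 = 640/3 + 305*π/2.
||u||_{H^1}^2 = (40/3 + 17*π/2) + (640/3 + 305*π/2) = 680/3 + 161*π.


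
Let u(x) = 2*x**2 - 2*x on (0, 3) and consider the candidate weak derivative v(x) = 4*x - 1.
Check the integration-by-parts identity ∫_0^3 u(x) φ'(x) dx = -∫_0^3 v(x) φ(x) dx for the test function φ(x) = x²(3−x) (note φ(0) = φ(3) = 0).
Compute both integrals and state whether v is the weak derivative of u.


LHS = -351/10, RHS = -837/20. No, v is not the weak derivative of u.

u(x) = 2*x**2 - 2*x, classical derivative u'(x) = 4*x - 2.
φ(x) = x²(3−x), so φ'(x) = 3*x*(2 - x).
Note φ(0) = φ(3) = 0, so the boundary term u·φ vanishes.
LHS = ∫_0^3 u(x) φ'(x) dx = ∫_0^3 (-6*x^4 + 18*x^3 - 12*x^2) dx. Term by term:
  ∫_0^3 -6*x^4 dx = -1458/5;  ∫_0^3 18*x^3 dx = 729/2;  ∫_0^3 -12*x^2 dx = -108.
Sum: -1458/5 + 729/2 − 108 = -351/10.
So LHS = -351/10.
∫_0^3 v(x) φ(x) dx = ∫_0^3 (-4*x^4 + 13*x^3 - 3*x^2) dx. Term by term:
  ∫_0^3 -4*x^4 dx = -972/5;  ∫_0^3 13*x^3 dx = 1053/4;  ∫_0^3 -3*x^2 dx = -27.
Sum: -972/5 + 1053/4 − 27 = 837/20.
So RHS = -∫_0^3 v(x) φ(x) dx = -837/20.
LHS − RHS = 27/4 ≠ 0, so the identity fails.
(For a valid weak derivative the identity must hold for EVERY test function, in particular this one. The failure shows v is NOT the weak derivative of u.)
Correct weak derivative would be u'(x) = 4*x - 2.


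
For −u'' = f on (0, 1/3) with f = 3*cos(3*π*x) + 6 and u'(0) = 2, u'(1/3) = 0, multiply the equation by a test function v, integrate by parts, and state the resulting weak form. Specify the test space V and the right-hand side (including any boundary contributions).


V = H^1(0, 1/3) (v unrestricted at boundary; u is determined up to an additive constant); weak form: ∫_0^1/3 u'v' dx = ∫_0^1/3 (3*cos(3*π*x) + 6) v dx − 2·v(0) for all v ∈ V.

Multiply both sides by a test function v and integrate from 0 to 1/3:
  ∫_0^1/3 −u''(x) v(x) dx = ∫_0^1/3 f(x) v(x) dx.
Integrate the LHS by parts once:
  ∫_0^1/3 −u'' v dx = −[u'(x) v(x)]_0^1/3 + ∫_0^1/3 u'(x) v'(x) dx.
Thus ∫_0^1/3 u'(x) v'(x) dx = ∫_0^1/3 f(x) v(x) dx + [u'(x) v(x)]_0^1/3.
Choose V so that boundary terms are either known or forced to vanish.
u has inhomogeneous Neumann u'(0) = 2, u'(1/3) = 0. [u' v]_0^1/3 = (0)·v(1/3) − (2)·v(0) = − 2·v(0). Take V = H^1(0, 1/3); boundary term becomes part of RHS.
Weak formulation: find u (satisfying any essential BC) such that ∫_0^1/3 u'(x) v'(x) dx = ∫_0^1/3 f v dx − 2·v(0) for all v ∈ V (Neumann data are natural BCs: they enter the RHS as boundary terms).
Substituting f(x) = 3*cos(3*π*x) + 6, the right-hand side is ∫_0^1/3 (3*cos(3*π*x) + 6) v dx − 2·v(0).
Compatibility check (pure Neumann): taking v ≡ 1 ∈ V gives 0 = ∫_0^1/3 f dx + (0) − (2), i.e. ∫_0^1/3 f dx must equal u'(0) − u'(1/3) = 2. Indeed ∫_0^1/3 (3*cos(3*π*x) + 6) dx = 2, so the data are compatible. The solution is then unique only up to an additive constant (fix it e.g. by requiring ∫_0^1/3 u dx = 0).


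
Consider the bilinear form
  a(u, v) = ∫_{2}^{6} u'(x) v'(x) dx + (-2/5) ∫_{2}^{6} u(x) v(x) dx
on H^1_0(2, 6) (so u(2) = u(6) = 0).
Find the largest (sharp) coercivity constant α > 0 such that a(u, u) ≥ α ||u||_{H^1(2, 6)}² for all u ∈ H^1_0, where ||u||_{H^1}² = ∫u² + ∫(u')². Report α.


α = (-32/5 + π^2)/(π^2 + 16)

Coercivity of a(·,·) on H^1_0(2, 6) means a(u, u) ≥ α ||u||_{H^1}² for every u ∈ H^1_0.
The interval has length L = 4, and Poincaré/coercivity depend only on L. Here a(u, u) = ∫(u')² + (-2/5)·∫u².
Here c = -2/5 < 0 with |c| < (π/L)² = π^2/16, so coercivity still holds. The condition a(u,u) ≥ α||u||_{H^1}² reads (1−α)∫(u')² ≥ (α−c)∫u². Any admissible α is ≤ 1 (rapidly oscillating u have ∫u²/∫(u')² → 0), and α = 1 would force 0 ≥ (1−c)∫u², impossible since c < 1; so 1−α > 0. By the sharp Poincaré inequality on H^1_0 of an interval of length L, ∫(u')² ≥ (π/L)²∫u² with equality for the first sine mode sin(π(x−x₀)/L) (x₀ the left endpoint), so the inequality holds for all u iff (1−α)(π/L)² ≥ α − c, i.e. α ≤ ((π/L)² + c)/((π/L)² + 1) = (1 + c(L/π)²)/(1 + (L/π)²). (Direct route, valid since c ≤ 0: Poincaré gives c∫u² ≥ c(L/π)²∫(u')², so a(u,u) ≥ (1 + c(L/π)²)∫(u')², while ||u||_{H^1}² ≤ (1 + (L/π)²)∫(u')²; dividing yields the same α.) With (π/L)² = π^2/16 and c = -2/5, the largest admissible constant is α = ((π/L)² + c)/((π/L)² + 1).
Simplifying, α = (-32/5 + π^2)/(π^2 + 16).


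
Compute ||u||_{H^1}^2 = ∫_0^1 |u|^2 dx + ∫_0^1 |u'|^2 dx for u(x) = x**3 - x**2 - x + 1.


||u||_{H^1}^2 = 148/105

The H^1 norm (squared) on an interval (0, L) is
  ||u||_{H^1}^2 = ∫_0^L u(x)^2 dx + ∫_0^L u'(x)^2 dx.
Compute u'(x) = 3*x**2 - 2*x - 1.
Then u(x)^2 = x**6 - 2*x**5 - x**4 + 4*x**3 - x**2 - 2*x + 1 and u'(x)^2 = 9*x**4 - 12*x**3 - 2*x**2 + 4*x + 1.
Integrate each monomial from 0 to 1 using ∫_0^1 c·x^n dx = c·1^(n+1)/(n+1):
  ∫_0^1 u(x)^2 dx = ∫_0^1 (x^6 - 2*x^5 - x^4 + 4*x^3 - x^2 - 2*x + 1) dx. Term by term:
    ∫_0^1 x^6 dx = 1/7;  ∫_0^1 -2*x^5 dx = -1/3;  ∫_0^1 -x^4 dx = -1/5;
    ∫_0^1 4*x^3 dx = 1;  ∫_0^1 -x^2 dx = -1/3;  ∫_0^1 -2*x dx = -1;
    ∫_0^1 1 dx = 1.
  Sum: 1/7 − 1/3 − 1/5 + 1 − 1/3 − 1 + 1 = 29/105.
  ∫_0^1 u'(x)^2 dx = ∫_0^1 (9*x^4 - 12*x^3 - 2*x^2 + 4*x + 1) dx. Term by term:
    ∫_0^1 9*x^4 dx = 9/5;  ∫_0^1 -12*x^3 dx = -3;  ∫_0^1 -2*x^2 dx = -2/3;
    ∫_0^1 4*x dx = 2;  ∫_0^1 1 dx = 1.
  Sum: 9/5 − 3 − 2/3 + 2 + 1 = 17/15.
Adding: ||u||_{H^1}^2 = 29/105 + 17/15 = 148/105.


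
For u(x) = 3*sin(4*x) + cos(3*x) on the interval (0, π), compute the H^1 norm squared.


||u||_{H^1(0,π)}^2 = 480/7 + 163*π/2

u'(x) = -3*sin(3*x) + 12*cos(4*x).
Expand u² and (u')² and integrate term by term on (0, π), using: for integers n ≥ 1, ∫_0^π sin²(nx) dx = ∫_0^π cos²(nx) dx = π/2; for n ≠ n', ∫_0^π sin(nx)sin(n'x) dx = ∫_0^π cos(nx)cos(n'x) dx = 0; and by product-to-sum, ∫_0^π sin(nx)cos(n'x) dx = ½∫_0^π [sin((n+n')x) + sin((n−n')x)] dx, which is 0 when n+n' is even and 2n/(n²−n'²) when n+n' is odd (it need not vanish on (0, π)).
  u² squared terms: (3)²·∫sin(4x)² dx = 9·π/2 = 9*π/2;  (1)²·∫cos(3x)² dx = 1·π/2 = π/2.
  u² cross terms: 2·(3)·(1)·∫sin(4x)·cos(3x) dx = 6·(8/7) = 48/7.
  So ∫_0^π u² dx = 9*π/2 + π/2 + 48/7 = 48/7 + 5*π.
  (u')² squared terms: (-3)²·∫sin(3x)² dx = 9·π/2 = 9*π/2;  (12)²·∫cos(4x)² dx = 144·π/2 = 72*π.
  (u')² cross terms: 2·(-3)·(12)·∫sin(3x)·cos(4x) dx = -72·(-6/7) = 432/7.
  So ∫_0^π (u')² dx = 9*π/2 + 72*π + 432/7 = 432/7 + 153*π/2.
||u||_{H^1}^2 = (48/7 + 5*π) + (432/7 + 153*π/2) = 480/7 + 163*π/2.


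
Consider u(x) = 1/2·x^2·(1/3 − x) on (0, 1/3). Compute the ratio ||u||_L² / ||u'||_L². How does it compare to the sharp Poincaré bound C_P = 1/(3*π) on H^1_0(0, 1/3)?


||u||_L² / ||u'||_L² = sqrt(14)/42 < C_P = 1/(3*π).

u(x) = 1/2·x^2·(1/3 − x), so u'(x) = x*(2 - 9*x)/6.
u(x) = 1/2·x^2·(1/3 − x) vanishes at x = 0 and x = 1/3, so u ∈ H^1_0(0, 1/3). Differentiate via the product rule and integrate the resulting polynomials term by term.
  ∫_0^1/3 u² dx = ∫_0^1/3 (x^6/4 - x^5/6 + x^4/36) dx. Term by term:
    ∫_0^1/3 x^6/4 dx = 1/61236;  ∫_0^1/3 -x^5/6 dx = -1/26244;  ∫_0^1/3 x^4/36 dx = 1/43740.
  Sum: 1/61236 − 1/26244 + 1/43740 = 1/918540.
  ∫_0^1/3 (u')² dx = ∫_0^1/3 (9*x^4/4 - x^3 + x^2/9) dx. Term by term:
    ∫_0^1/3 9*x^4/4 dx = 1/540;  ∫_0^1/3 -x^3 dx = -1/324;  ∫_0^1/3 x^2/9 dx = 1/729.
  Sum: 1/540 − 1/324 + 1/729 = 1/7290.
∫_0^1/3 u² dx = 1/918540, so ||u||_L² = sqrt(35)/5670.
∫_0^1/3 (u')² dx = 1/7290, so ||u'||_L² = sqrt(10)/270.
Ratio ||u||_L² / ||u'||_L² = sqrt(14)/42.
Sharp Poincaré constant on H^1_0(0, 1/3) is C_P = L/π = 1/(3*π), achieved by sin(3*π·x).
A polynomial bump cannot attain the sharp Poincaré constant (only the first sine eigenfunction does), so the ratio is strictly less than C_P, consistent with ||u||_L² ≤ C_P ||u'||_L².


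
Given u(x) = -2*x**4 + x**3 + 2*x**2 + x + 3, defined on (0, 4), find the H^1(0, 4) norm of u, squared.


||u||_{H^1}^2 = 54792008/315

The H^1 norm (squared) on an interval (0, L) is
  ||u||_{H^1}^2 = ∫_0^L u(x)^2 dx + ∫_0^L u'(x)^2 dx.
Compute u'(x) = -8*x**3 + 3*x**2 + 4*x + 1.
Then u(x)^2 = 4*x**8 - 4*x**7 - 7*x**6 - 6*x**4 + 10*x**3 + 13*x**2 + 6*x + 9 and u'(x)^2 = 64*x**6 - 48*x**5 - 55*x**4 + 8*x**3 + 22*x**2 + 8*x + 1.
Integrate each monomial from 0 to 4 using ∫_0^4 c·x^n dx = c·4^(n+1)/(n+1):
  ∫_0^4 u(x)^2 dx = ∫_0^4 (4*x^8 - 4*x^7 - 7*x^6 - 6*x^4 + 10*x^3 + 13*x^2 + 6*x + 9) dx. Term by term:
    ∫_0^4 4*x^8 dx = 1048576/9;  ∫_0^4 -4*x^7 dx = -32768;  ∫_0^4 -7*x^6 dx = -16384;
    ∫_0^4 -6*x^4 dx = -6144/5;  ∫_0^4 10*x^3 dx = 640;  ∫_0^4 13*x^2 dx = 832/3;
    ∫_0^4 6*x dx = 48;  ∫_0^4 9 dx = 36.
  Sum: 1048576/9 − 32768 − 16384 − 6144/5 + 640 + 832/3 + 48 + 36 = 3020804/45.
  ∫_0^4 u'(x)^2 dx = ∫_0^4 (64*x^6 - 48*x^5 - 55*x^4 + 8*x^3 + 22*x^2 + 8*x + 1) dx. Term by term:
    ∫_0^4 64*x^6 dx = 1048576/7;  ∫_0^4 -48*x^5 dx = -32768;  ∫_0^4 -55*x^4 dx = -11264;
    ∫_0^4 8*x^3 dx = 512;  ∫_0^4 22*x^2 dx = 1408/3;  ∫_0^4 8*x dx = 64;
    ∫_0^4 1 dx = 4.
  Sum: 1048576/7 − 32768 − 11264 + 512 + 1408/3 + 64 + 4 = 2243092/21.
Adding: ||u||_{H^1}^2 = 3020804/45 + 2243092/21 = 54792008/315.


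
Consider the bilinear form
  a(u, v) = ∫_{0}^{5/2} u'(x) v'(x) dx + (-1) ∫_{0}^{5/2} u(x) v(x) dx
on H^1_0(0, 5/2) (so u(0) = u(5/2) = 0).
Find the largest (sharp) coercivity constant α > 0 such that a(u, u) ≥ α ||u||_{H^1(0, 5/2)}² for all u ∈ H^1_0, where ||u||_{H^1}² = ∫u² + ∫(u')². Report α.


α = (-25 + 4*π^2)/(25 + 4*π^2)

Coercivity of a(·,·) on H^1_0(0, 5/2) means a(u, u) ≥ α ||u||_{H^1}² for every u ∈ H^1_0.
The interval has length L = 5/2, and Poincaré/coercivity depend only on L. Here a(u, u) = ∫(u')² + (-1)·∫u².
Here c = -1 < 0 with |c| < (π/L)² = 4*π^2/25, so coercivity still holds. The condition a(u,u) ≥ α||u||_{H^1}² reads (1−α)∫(u')² ≥ (α−c)∫u². Any admissible α is ≤ 1 (rapidly oscillating u have ∫u²/∫(u')² → 0), and α = 1 would force 0 ≥ (1−c)∫u², impossible since c < 1; so 1−α > 0. By the sharp Poincaré inequality on H^1_0 of an interval of length L, ∫(u')² ≥ (π/L)²∫u² with equality for the first sine mode sin(π(x−x₀)/L) (x₀ the left endpoint), so the inequality holds for all u iff (1−α)(π/L)² ≥ α − c, i.e. α ≤ ((π/L)² + c)/((π/L)² + 1) = (1 + c(L/π)²)/(1 + (L/π)²). (Direct route, valid since c ≤ 0: Poincaré gives c∫u² ≥ c(L/π)²∫(u')², so a(u,u) ≥ (1 + c(L/π)²)∫(u')², while ||u||_{H^1}² ≤ (1 + (L/π)²)∫(u')²; dividing yields the same α.) With (π/L)² = 4*π^2/25 and c = -1, the largest admissible constant is α = ((π/L)² + c)/((π/L)² + 1).
Simplifying, α = (-25 + 4*π^2)/(25 + 4*π^2).


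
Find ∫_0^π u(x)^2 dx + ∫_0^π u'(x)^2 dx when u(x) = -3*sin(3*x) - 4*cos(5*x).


||u||_{H^1(0,π)}^2 = 253*π

u'(x) = 20*sin(5*x) - 9*cos(3*x).
Expand u² and (u')² and integrate term by term on (0, π), using: for integers n ≥ 1, ∫_0^π sin²(nx) dx = ∫_0^π cos²(nx) dx = π/2; for n ≠ n', ∫_0^π sin(nx)sin(n'x) dx = ∫_0^π cos(nx)cos(n'x) dx = 0; and by product-to-sum, ∫_0^π sin(nx)cos(n'x) dx = ½∫_0^π [sin((n+n')x) + sin((n−n')x)] dx, which is 0 when n+n' is even and 2n/(n²−n'²) when n+n' is odd (it need not vanish on (0, π)).
  u² squared terms: (-4)²·∫cos(5x)² dx = 16·π/2 = 8*π;  (-3)²·∫sin(3x)² dx = 9·π/2 = 9*π/2.
  u² cross terms: 2·(-4)·(-3)·∫cos(5x)·sin(3x) dx = 24·(0) = 0.
  So ∫_0^π u² dx = 8*π + 9*π/2 + 0 = 25*π/2.
  (u')² squared terms: (-9)²·∫cos(3x)² dx = 81·π/2 = 81*π/2;  (20)²·∫sin(5x)² dx = 400·π/2 = 200*π.
  (u')² cross terms: 2·(-9)·(20)·∫cos(3x)·sin(5x) dx = -360·(0) = 0.
  So ∫_0^π (u')² dx = 81*π/2 + 200*π + 0 = 481*π/2.
||u||_{H^1}^2 = (25*π/2) + (481*π/2) = 253*π.


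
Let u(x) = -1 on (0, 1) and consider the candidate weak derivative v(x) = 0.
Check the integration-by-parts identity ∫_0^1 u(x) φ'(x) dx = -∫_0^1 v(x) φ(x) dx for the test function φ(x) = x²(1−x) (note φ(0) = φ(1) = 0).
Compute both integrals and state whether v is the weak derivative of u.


LHS = 0, RHS = 0. Yes, v = u' weakly.

u(x) = -1, classical derivative u'(x) = 0.
φ(x) = x²(1−x), so φ'(x) = x*(2 - 3*x).
Note φ(0) = φ(1) = 0, so the boundary term u·φ vanishes.
LHS = ∫_0^1 u(x) φ'(x) dx = ∫_0^1 (3*x^2 - 2*x) dx. Term by term:
  ∫_0^1 3*x^2 dx = 1;  ∫_0^1 -2*x dx = -1.
Sum: 1 − 1 = 0.
So LHS = 0.
∫_0^1 v(x) φ(x) dx = ∫_0^1 (0) dx. Term by term:
  ∫_0^1 0 dx = 0.
So RHS = -∫_0^1 v(x) φ(x) dx = 0.
LHS = RHS, so the identity holds for this test φ.
Moreover u is smooth here and v(x) = u'(x) = 0 pointwise, so the identity holds for every test function. Hence v is the weak derivative of u.


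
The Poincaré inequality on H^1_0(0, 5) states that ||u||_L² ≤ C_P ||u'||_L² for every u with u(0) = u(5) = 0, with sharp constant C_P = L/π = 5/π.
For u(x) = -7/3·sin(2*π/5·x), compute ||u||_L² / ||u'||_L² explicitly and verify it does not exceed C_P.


||u||_L² / ||u'||_L² = 5/(2*π) < C_P = 5/π.

u(x) = -7/3·sin(2*π/5·x), so u'(x) = -14*π*cos(2*π*x/5)/15.
Writing u(x) = A·sin(kπx/L) with A = -7/3 and k = 2, use ∫_0^L sin²(kπx/L) dx = L/2 and ∫_0^L cos²(kπx/L) dx = L/2.
u² = 49/9·sin²(2*π/5·x) and (u')² = 196*π^2/225·cos²(2*π/5·x), and each of sin², cos² integrates to L/2 = 5/2 over (0, 5).
∫_0^5 u² dx = 245/18, so ||u||_L² = 7*sqrt(10)/6.
∫_0^5 (u')² dx = 98*π^2/45, so ||u'||_L² = 7*sqrt(10)*π/15.
Ratio ||u||_L² / ||u'||_L² = 5/(2*π).
Sharp Poincaré constant on H^1_0(0, 5) is C_P = L/π = 5/π, achieved by sin(π/5·x).
This is the k = 2 harmonic; the ratio L/(kπ) is strictly less than C_P = L/π, consistent with the sharp inequality ||u||_L² ≤ C_P ||u'||_L².


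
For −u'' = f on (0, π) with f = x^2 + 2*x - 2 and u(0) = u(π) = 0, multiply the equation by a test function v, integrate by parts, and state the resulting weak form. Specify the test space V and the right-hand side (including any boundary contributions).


V = H^1_0(0, π) (so v(0) = v(π) = 0); weak form: ∫_0^π u'v' dx = ∫_0^π (x^2 + 2*x - 2) v dx for all v ∈ V.

Multiply both sides by a test function v and integrate from 0 to π:
  ∫_0^π −u''(x) v(x) dx = ∫_0^π f(x) v(x) dx.
Integrate the LHS by parts once:
  ∫_0^π −u'' v dx = −[u'(x) v(x)]_0^π + ∫_0^π u'(x) v'(x) dx.
Thus ∫_0^π u'(x) v'(x) dx = ∫_0^π f(x) v(x) dx + [u'(x) v(x)]_0^π.
Choose V so that boundary terms are either known or forced to vanish.
u is Dirichlet: u(0) = u(π) = 0. Let V = H^1_0(0, π); then v(0) = v(π) = 0, and [u' v]_0^π = 0.
Weak formulation: find u (satisfying any essential BC) such that ∫_0^π u'(x) v'(x) dx = ∫_0^π f v dx for all v ∈ V.
Substituting f(x) = x^2 + 2*x - 2, the right-hand side is ∫_0^π (x^2 + 2*x - 2) v dx.


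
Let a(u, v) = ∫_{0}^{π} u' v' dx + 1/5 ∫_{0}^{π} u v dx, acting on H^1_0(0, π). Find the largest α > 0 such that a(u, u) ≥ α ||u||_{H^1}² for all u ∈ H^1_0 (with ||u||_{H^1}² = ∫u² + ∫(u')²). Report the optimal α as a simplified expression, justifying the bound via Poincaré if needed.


α = 3/5

Coercivity of a(·,·) on H^1_0(0, π) means a(u, u) ≥ α ||u||_{H^1}² for every u ∈ H^1_0.
The interval has length L = π, and Poincaré/coercivity depend only on L. Here a(u, u) = ∫(u')² + (1/5)·∫u².
Here 0 < c = 1/5 < 1. The condition a(u,u) ≥ α||u||_{H^1}² reads (1−α)∫(u')² ≥ (α−c)∫u². Any admissible α is ≤ 1 (rapidly oscillating u have ∫u²/∫(u')² → 0), and α = 1 would force 0 ≥ (1−c)∫u², impossible since c < 1; so 1−α > 0. By the sharp Poincaré inequality on H^1_0 of an interval of length L, ∫(u')² ≥ (π/L)²∫u² with equality for the first sine mode sin(π(x−x₀)/L) (x₀ the left endpoint), so the inequality holds for all u iff (1−α)(π/L)² ≥ α − c, i.e. α ≤ ((π/L)² + c)/((π/L)² + 1) = (1 + c(L/π)²)/(1 + (L/π)²). With (π/L)² = 1 and c = 1/5, the largest admissible constant is α = ((π/L)² + c)/((π/L)² + 1).
Simplifying, α = 3/5.


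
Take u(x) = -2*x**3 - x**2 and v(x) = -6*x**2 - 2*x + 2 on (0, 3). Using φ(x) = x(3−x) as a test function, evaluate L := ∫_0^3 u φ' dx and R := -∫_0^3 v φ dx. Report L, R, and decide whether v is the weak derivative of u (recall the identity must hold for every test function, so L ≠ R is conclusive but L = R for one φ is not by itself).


LHS = 432/5, RHS = 387/5. No, v is not the weak derivative of u.

u(x) = -2*x**3 - x**2, classical derivative u'(x) = -6*x**2 - 2*x.
φ(x) = x(3−x), so φ'(x) = 3 - 2*x.
Note φ(0) = φ(3) = 0, so the boundary term u·φ vanishes.
LHS = ∫_0^3 u(x) φ'(x) dx = ∫_0^3 (4*x^4 - 4*x^3 - 3*x^2) dx. Term by term:
  ∫_0^3 4*x^4 dx = 972/5;  ∫_0^3 -4*x^3 dx = -81;  ∫_0^3 -3*x^2 dx = -27.
Sum: 972/5 − 81 − 27 = 432/5.
So LHS = 432/5.
∫_0^3 v(x) φ(x) dx = ∫_0^3 (6*x^4 - 16*x^3 - 8*x^2 + 6*x) dx. Term by term:
  ∫_0^3 6*x^4 dx = 1458/5;  ∫_0^3 -16*x^3 dx = -324;  ∫_0^3 -8*x^2 dx = -72;
  ∫_0^3 6*x dx = 27.
Sum: 1458/5 − 324 − 72 + 27 = -387/5.
So RHS = -∫_0^3 v(x) φ(x) dx = 387/5.
LHS − RHS = 9 ≠ 0, so the identity fails.
(For a valid weak derivative the identity must hold for EVERY test function, in particular this one. The failure shows v is NOT the weak derivative of u.)
Correct weak derivative would be u'(x) = -6*x**2 - 2*x.


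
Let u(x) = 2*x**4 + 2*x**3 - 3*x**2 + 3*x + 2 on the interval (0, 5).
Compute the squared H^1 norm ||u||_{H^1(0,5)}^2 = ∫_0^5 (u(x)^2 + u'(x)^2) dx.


||u||_{H^1}^2 = 38009395/18

The H^1 norm (squared) on an interval (0, L) is
  ||u||_{H^1}^2 = ∫_0^L u(x)^2 dx + ∫_0^L u'(x)^2 dx.
Compute u'(x) = 8*x**3 + 6*x**2 - 6*x + 3.
Then u(x)^2 = 4*x**8 + 8*x**7 - 8*x**6 + 29*x**4 - 10*x**3 - 3*x**2 + 12*x + 4 and u'(x)^2 = 64*x**6 + 96*x**5 - 60*x**4 - 24*x**3 + 72*x**2 - 36*x + 9.
Integrate each monomial from 0 to 5 using ∫_0^5 c·x^n dx = c·5^(n+1)/(n+1):
  ∫_0^5 u(x)^2 dx = ∫_0^5 (4*x^8 + 8*x^7 - 8*x^6 + 29*x^4 - 10*x^3 - 3*x^2 + 12*x + 4) dx. Term by term:
    ∫_0^5 4*x^8 dx = 7812500/9;  ∫_0^5 8*x^7 dx = 390625;  ∫_0^5 -8*x^6 dx = -625000/7;
    ∫_0^5 29*x^4 dx = 18125;  ∫_0^5 -10*x^3 dx = -3125/2;  ∫_0^5 -3*x^2 dx = -125;
    ∫_0^5 12*x dx = 150;  ∫_0^5 4 dx = 20.
  Sum: 7812500/9 + 390625 − 625000/7 + 18125 − 3125/2 − 125 + 150 + 20 = 149436295/126.
  ∫_0^5 u'(x)^2 dx = ∫_0^5 (64*x^6 + 96*x^5 - 60*x^4 - 24*x^3 + 72*x^2 - 36*x + 9) dx. Term by term:
    ∫_0^5 64*x^6 dx = 5000000/7;  ∫_0^5 96*x^5 dx = 250000;  ∫_0^5 -60*x^4 dx = -37500;
    ∫_0^5 -24*x^3 dx = -3750;  ∫_0^5 72*x^2 dx = 3000;  ∫_0^5 -36*x dx = -450;
    ∫_0^5 9 dx = 45.
  Sum: 5000000/7 + 250000 − 37500 − 3750 + 3000 − 450 + 45 = 6479415/7.
Adding: ||u||_{H^1}^2 = 149436295/126 + 6479415/7 = 38009395/18.


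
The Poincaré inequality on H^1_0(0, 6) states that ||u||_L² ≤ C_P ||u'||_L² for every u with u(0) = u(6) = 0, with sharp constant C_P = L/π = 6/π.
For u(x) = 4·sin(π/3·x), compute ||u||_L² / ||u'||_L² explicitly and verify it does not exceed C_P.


||u||_L² / ||u'||_L² = 3/π < C_P = 6/π.

u(x) = 4·sin(π/3·x), so u'(x) = 4*π*cos(π*x/3)/3.
Writing u(x) = A·sin(kπx/L) with A = 4 and k = 2, use ∫_0^L sin²(kπx/L) dx = L/2 and ∫_0^L cos²(kπx/L) dx = L/2.
u² = 16·sin²(π/3·x) and (u')² = 16*π^2/9·cos²(π/3·x), and each of sin², cos² integrates to L/2 = 3 over (0, 6).
∫_0^6 u² dx = 48, so ||u||_L² = 4*sqrt(3).
∫_0^6 (u')² dx = 16*π^2/3, so ||u'||_L² = 4*sqrt(3)*π/3.
Ratio ||u||_L² / ||u'||_L² = 3/π.
Sharp Poincaré constant on H^1_0(0, 6) is C_P = L/π = 6/π, achieved by sin(π/6·x).
This is the k = 2 harmonic; the ratio L/(kπ) is strictly less than C_P = L/π, consistent with the sharp inequality ||u||_L² ≤ C_P ||u'||_L².


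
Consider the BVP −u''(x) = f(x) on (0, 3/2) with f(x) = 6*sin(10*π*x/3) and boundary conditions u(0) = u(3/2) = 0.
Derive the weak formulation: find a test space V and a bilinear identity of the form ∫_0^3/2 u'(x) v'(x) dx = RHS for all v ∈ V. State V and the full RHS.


V = H^1_0(0, 3/2) (so v(0) = v(3/2) = 0); weak form: ∫_0^3/2 u'v' dx = ∫_0^3/2 (6*sin(10*π*x/3)) v dx for all v ∈ V.

Multiply both sides by a test function v and integrate from 0 to 3/2:
  ∫_0^3/2 −u''(x) v(x) dx = ∫_0^3/2 f(x) v(x) dx.
Integrate the LHS by parts once:
  ∫_0^3/2 −u'' v dx = −[u'(x) v(x)]_0^3/2 + ∫_0^3/2 u'(x) v'(x) dx.
Thus ∫_0^3/2 u'(x) v'(x) dx = ∫_0^3/2 f(x) v(x) dx + [u'(x) v(x)]_0^3/2.
Choose V so that boundary terms are either known or forced to vanish.
u is Dirichlet: u(0) = u(3/2) = 0. Let V = H^1_0(0, 3/2); then v(0) = v(3/2) = 0, and [u' v]_0^3/2 = 0.
Weak formulation: find u (satisfying any essential BC) such that ∫_0^3/2 u'(x) v'(x) dx = ∫_0^3/2 f v dx for all v ∈ V.
Substituting f(x) = 6*sin(10*π*x/3), the right-hand side is ∫_0^3/2 (6*sin(10*π*x/3)) v dx.


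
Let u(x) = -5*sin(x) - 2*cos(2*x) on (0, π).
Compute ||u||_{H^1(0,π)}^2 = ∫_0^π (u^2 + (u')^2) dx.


||u||_{H^1(0,π)}^2 = -200/3 + 35*π

u'(x) = 4*sin(2*x) - 5*cos(x).
Expand u² and (u')² and integrate term by term on (0, π), using: for integers n ≥ 1, ∫_0^π sin²(nx) dx = ∫_0^π cos²(nx) dx = π/2; for n ≠ n', ∫_0^π sin(nx)sin(n'x) dx = ∫_0^π cos(nx)cos(n'x) dx = 0; and by product-to-sum, ∫_0^π sin(nx)cos(n'x) dx = ½∫_0^π [sin((n+n')x) + sin((n−n')x)] dx, which is 0 when n+n' is even and 2n/(n²−n'²) when n+n' is odd (it need not vanish on (0, π)).
  u² squared terms: (-5)²·∫sin(x)² dx = 25·π/2 = 25*π/2;  (-2)²·∫cos(2x)² dx = 4·π/2 = 2*π.
  u² cross terms: 2·(-5)·(-2)·∫sin(x)·cos(2x) dx = 20·(-2/3) = -40/3.
  So ∫_0^π u² dx = 25*π/2 + 2*π − 40/3 = -40/3 + 29*π/2.
  (u')² squared terms: (-5)²·∫cos(x)² dx = 25·π/2 = 25*π/2;  (4)²·∫sin(2x)² dx = 16·π/2 = 8*π.
  (u')² cross terms: 2·(-5)·(4)·∫cos(x)·sin(2x) dx = -40·(4/3) = -160/3.
  So ∫_0^π (u')² dx = 25*π/2 + 8*π − 160/3 = -160/3 + 41*π/2.
||u||_{H^1}^2 = (-40/3 + 29*π/2) + (-160/3 + 41*π/2) = -200/3 + 35*π.


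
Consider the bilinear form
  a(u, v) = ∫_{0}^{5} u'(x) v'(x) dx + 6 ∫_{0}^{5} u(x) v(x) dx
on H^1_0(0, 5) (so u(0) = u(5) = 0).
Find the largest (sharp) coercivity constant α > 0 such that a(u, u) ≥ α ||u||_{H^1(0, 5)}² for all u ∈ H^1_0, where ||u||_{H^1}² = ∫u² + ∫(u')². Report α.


α = 1

Coercivity of a(·,·) on H^1_0(0, 5) means a(u, u) ≥ α ||u||_{H^1}² for every u ∈ H^1_0.
The interval has length L = 5, and Poincaré/coercivity depend only on L. Here a(u, u) = ∫(u')² + (6)·∫u².
Here c = 6 ≥ 1, so a(u,u) = ∫(u')² + c∫u² ≥ ∫(u')² + ∫u² = ||u||_{H^1}², i.e. α = 1 works. No larger α is possible: a(u,u) ≥ α||u||_{H^1}² means (1−α)∫(u')² ≥ (α−c)∫u², and for the modes u_n = sin(nπ(x−x₀)/L) (x₀ the left endpoint) one has ∫u_n²/∫(u_n')² = (L/(nπ))² → 0, so a(u_n,u_n)/||u_n||_{H^1}² → 1. Hence the optimal constant is α = 1.
Therefore α = 1.


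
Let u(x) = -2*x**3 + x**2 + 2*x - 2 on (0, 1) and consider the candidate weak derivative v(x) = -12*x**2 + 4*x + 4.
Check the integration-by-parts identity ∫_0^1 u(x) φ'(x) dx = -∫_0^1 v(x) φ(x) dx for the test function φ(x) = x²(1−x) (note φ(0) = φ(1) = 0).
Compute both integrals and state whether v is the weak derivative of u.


LHS = -1/15, RHS = -2/15. No, v is not the weak derivative of u.

u(x) = -2*x**3 + x**2 + 2*x - 2, classical derivative u'(x) = -6*x**2 + 2*x + 2.
φ(x) = x²(1−x), so φ'(x) = x*(2 - 3*x).
Note φ(0) = φ(1) = 0, so the boundary term u·φ vanishes.
LHS = ∫_0^1 u(x) φ'(x) dx = ∫_0^1 (6*x^5 - 7*x^4 - 4*x^3 + 10*x^2 - 4*x) dx. Term by term:
  ∫_0^1 6*x^5 dx = 1;  ∫_0^1 -7*x^4 dx = -7/5;  ∫_0^1 -4*x^3 dx = -1;
  ∫_0^1 10*x^2 dx = 10/3;  ∫_0^1 -4*x dx = -2.
Sum: 1 − 7/5 − 1 + 10/3 − 2 = -1/15.
So LHS = -1/15.
∫_0^1 v(x) φ(x) dx = ∫_0^1 (12*x^5 - 16*x^4 + 4*x^2) dx. Term by term:
  ∫_0^1 12*x^5 dx = 2;  ∫_0^1 -16*x^4 dx = -16/5;  ∫_0^1 4*x^2 dx = 4/3.
Sum: 2 − 16/5 + 4/3 = 2/15.
So RHS = -∫_0^1 v(x) φ(x) dx = -2/15.
LHS − RHS = 1/15 ≠ 0, so the identity fails.
(For a valid weak derivative the identity must hold for EVERY test function, in particular this one. The failure shows v is NOT the weak derivative of u.)
Correct weak derivative would be u'(x) = -6*x**2 + 2*x + 2.


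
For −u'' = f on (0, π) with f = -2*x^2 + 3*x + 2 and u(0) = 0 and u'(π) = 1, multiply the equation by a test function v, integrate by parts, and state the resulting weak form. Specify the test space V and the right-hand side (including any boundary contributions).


V = {v ∈ H^1(0, π) : v(0) = 0} (test functions vanish at x = 0 where u is specified); weak form: ∫_0^π u'v' dx = ∫_0^π (-2*x^2 + 3*x + 2) v dx + v(π) for all v ∈ V.

Multiply both sides by a test function v and integrate from 0 to π:
  ∫_0^π −u''(x) v(x) dx = ∫_0^π f(x) v(x) dx.
Integrate the LHS by parts once:
  ∫_0^π −u'' v dx = −[u'(x) v(x)]_0^π + ∫_0^π u'(x) v'(x) dx.
Thus ∫_0^π u'(x) v'(x) dx = ∫_0^π f(x) v(x) dx + [u'(x) v(x)]_0^π.
Choose V so that boundary terms are either known or forced to vanish.
Mixed BC: u(0) = 0 (Dirichlet) and u'(π) = 1 (Neumann). Define V = {v ∈ H^1(0, π) : v(0) = 0}. Then [u' v]_0^π = u'(π)·v(π) − u'(0)·0 = v(π).
Weak formulation: find u (satisfying any essential BC) such that ∫_0^π u'(x) v'(x) dx = ∫_0^π f v dx + v(π) for all v ∈ V (Dirichlet at 0 absorbed into V; Neumann datum at x = π contributes the boundary term).
Substituting f(x) = -2*x^2 + 3*x + 2, the right-hand side is ∫_0^π (-2*x^2 + 3*x + 2) v dx + v(π).
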